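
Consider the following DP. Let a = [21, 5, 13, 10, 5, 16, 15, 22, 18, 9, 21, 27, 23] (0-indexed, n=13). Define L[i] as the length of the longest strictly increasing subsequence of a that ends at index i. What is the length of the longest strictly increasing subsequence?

6

   i    0    1    2    3    4    5    6    7    8    9   10   11   12
a[i]   21    5   13   10    5   16   15   22   18    9   21   27   23
L[i]    1    1    2    2    1    3    3    4    4    2    5    6    6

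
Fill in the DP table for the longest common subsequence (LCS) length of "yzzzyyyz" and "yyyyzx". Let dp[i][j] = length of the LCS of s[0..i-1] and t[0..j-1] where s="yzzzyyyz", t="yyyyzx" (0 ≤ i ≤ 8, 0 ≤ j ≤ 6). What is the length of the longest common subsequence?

5

   ''  y  y  y  y  z  x
''  0  0  0  0  0  0  0
 y  0  1  1  1  1  1  1
 z  0  1  1  1  1  2  2
 z  0  1  1  1  1  2  2
 z  0  1  1  1  1  2  2
 y  0  1  2  2  2  2  2
 y  0  1  2  3  3  3  3
 y  0  1  2  3  4  4  4
 z  0  1  2  3  4  5  5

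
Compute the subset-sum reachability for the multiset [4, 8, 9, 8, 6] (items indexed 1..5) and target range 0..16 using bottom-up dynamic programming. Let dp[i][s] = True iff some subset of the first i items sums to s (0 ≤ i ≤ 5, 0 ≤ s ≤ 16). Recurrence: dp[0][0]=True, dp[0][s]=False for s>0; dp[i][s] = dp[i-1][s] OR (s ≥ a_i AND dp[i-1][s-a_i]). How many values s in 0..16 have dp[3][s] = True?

6

i\s   0   1   2   3   4   5   6   7   8   9  10  11  12  13  14  15  16
  0   T   F   F   F   F   F   F   F   F   F   F   F   F   F   F   F   F
  1   T   F   F   F   T   F   F   F   F   F   F   F   F   F   F   F   F
  2   T   F   F   F   T   F   F   F   T   F   F   F   T   F   F   F   F
  3   T   F   F   F   T   F   F   F   T   T   F   F   T   T   F   F   F
  4   T   F   F   F   T   F   F   F   T   T   F   F   T   T   F   F   T
  5   T   F   F   F   T   F   T   F   T   T   T   F   T   T   T   T   T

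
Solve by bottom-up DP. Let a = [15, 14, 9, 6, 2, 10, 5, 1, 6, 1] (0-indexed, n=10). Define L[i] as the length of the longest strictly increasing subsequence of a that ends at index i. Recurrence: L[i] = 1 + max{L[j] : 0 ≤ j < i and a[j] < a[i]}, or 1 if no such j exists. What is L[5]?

2

   i    0    1    2    3    4    5    6    7    8    9
a[i]   15   14    9    6    2   10    5    1    6    1
L[i]    1    1    1    1    1    2    2    1    3    1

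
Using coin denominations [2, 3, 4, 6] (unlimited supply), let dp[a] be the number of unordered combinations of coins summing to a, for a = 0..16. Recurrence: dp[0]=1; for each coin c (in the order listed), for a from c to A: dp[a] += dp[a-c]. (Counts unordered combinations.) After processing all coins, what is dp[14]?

after  coin     0     1     2     3     4     5     6     7     8     9    10    11    12    13    14    15    16
          2     1     0     1     0     1     0     1     0     1     0     1     0     1     0     1     0     1
          3     1     0     1     1     1     1     2     1     2     2     2     2     3     2     3     3     3
          4     1     0     1     1     2     1     3     2     4     3     5     4     7     5     8     7    10
          6     1     0     1     1     2     1     4     2     5     4     7     5    11     7    13    11    17

13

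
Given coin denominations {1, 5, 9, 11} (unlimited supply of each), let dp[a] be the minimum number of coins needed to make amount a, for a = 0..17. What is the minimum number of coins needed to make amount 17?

 a  0  1  2  3  4  5  6  7  8  9 10 11 12 13 14 15 16 17
dp  0  1  2  3  4  1  2  3  4  1  2  1  2  3  2  3  2  3

3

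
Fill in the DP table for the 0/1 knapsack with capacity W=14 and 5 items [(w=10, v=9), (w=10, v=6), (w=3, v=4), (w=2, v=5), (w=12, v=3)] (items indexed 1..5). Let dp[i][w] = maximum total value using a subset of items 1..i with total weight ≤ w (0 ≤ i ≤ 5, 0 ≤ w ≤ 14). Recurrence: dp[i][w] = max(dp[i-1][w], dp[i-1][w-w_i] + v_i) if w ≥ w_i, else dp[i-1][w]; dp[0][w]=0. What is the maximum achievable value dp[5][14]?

14

i\w   0   1   2   3   4   5   6   7   8   9  10  11  12  13  14
  0   0   0   0   0   0   0   0   0   0   0   0   0   0   0   0
  1   0   0   0   0   0   0   0   0   0   0   9   9   9   9   9
  2   0   0   0   0   0   0   0   0   0   0   9   9   9   9   9
  3   0   0   0   4   4   4   4   4   4   4   9   9   9  13  13
  4   0   0   5   5   5   9   9   9   9   9   9   9  14  14  14
  5   0   0   5   5   5   9   9   9   9   9   9   9  14  14  14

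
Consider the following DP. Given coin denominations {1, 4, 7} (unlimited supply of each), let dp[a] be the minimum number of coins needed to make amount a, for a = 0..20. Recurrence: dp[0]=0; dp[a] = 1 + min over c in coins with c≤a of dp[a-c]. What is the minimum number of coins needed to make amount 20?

 a  0  1  2  3  4  5  6  7  8  9 10 11 12 13 14 15 16 17 18 19 20
dp  0  1  2  3  1  2  3  1  2  3  4  2  3  4  2  3  4  5  3  4  5

5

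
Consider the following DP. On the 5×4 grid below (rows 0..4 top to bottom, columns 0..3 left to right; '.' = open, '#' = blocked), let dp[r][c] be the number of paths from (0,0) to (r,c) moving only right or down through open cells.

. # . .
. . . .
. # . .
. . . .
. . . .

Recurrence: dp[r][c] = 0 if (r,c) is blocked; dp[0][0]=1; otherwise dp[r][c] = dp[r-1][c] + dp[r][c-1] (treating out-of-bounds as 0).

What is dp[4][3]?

r\c   0   1   2   3
  0   1   0   0   0
  1   1   1   1   1
  2   1   0   1   2
  3   1   1   2   4
  4   1   2   4   8

8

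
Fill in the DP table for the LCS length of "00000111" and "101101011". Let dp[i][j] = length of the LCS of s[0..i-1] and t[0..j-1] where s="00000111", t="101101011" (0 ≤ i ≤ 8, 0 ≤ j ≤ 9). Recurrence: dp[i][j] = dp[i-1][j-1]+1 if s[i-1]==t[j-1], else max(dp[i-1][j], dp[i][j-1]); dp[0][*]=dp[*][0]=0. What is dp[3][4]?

   ''  1  0  1  1  0  1  0  1  1
''  0  0  0  0  0  0  0  0  0  0
 0  0  0  1  1  1  1  1  1  1  1
 0  0  0  1  1  1  2  2  2  2  2
 0  0  0  1  1  1  2  2  3  3  3
 0  0  0  1  1  1  2  2  3  3  3
 0  0  0  1  1  1  2  2  3  3  3
 1  0  1  1  2  2  2  3  3  4  4
 1  0  1  1  2  3  3  3  3  4  5
 1  0  1  1  2  3  3  4  4  4  5

1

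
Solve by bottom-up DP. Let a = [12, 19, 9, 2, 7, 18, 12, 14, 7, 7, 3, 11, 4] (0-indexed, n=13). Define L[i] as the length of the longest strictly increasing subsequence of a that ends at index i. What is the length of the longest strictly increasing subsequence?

   i    0    1    2    3    4    5    6    7    8    9   10   11   12
a[i]   12   19    9    2    7   18   12   14    7    7    3   11    4
L[i]    1    2    1    1    2    3    3    4    2    2    2    3    3

4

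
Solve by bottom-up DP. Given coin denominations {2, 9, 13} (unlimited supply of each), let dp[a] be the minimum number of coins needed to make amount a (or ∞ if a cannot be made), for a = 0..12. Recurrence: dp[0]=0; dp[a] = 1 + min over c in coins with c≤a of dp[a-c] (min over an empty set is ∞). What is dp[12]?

 a  0  1  2  3  4  5  6  7  8  9 10 11 12
dp  0  -  1  -  2  -  3  -  4  1  5  2  6
(- denotes ∞ / unreachable)

6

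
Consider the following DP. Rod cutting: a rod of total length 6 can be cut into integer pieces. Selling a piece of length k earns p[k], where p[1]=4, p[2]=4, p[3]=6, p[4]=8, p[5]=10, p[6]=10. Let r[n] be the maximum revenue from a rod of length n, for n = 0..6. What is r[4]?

16

   n    0    1    2    3    4    5    6
r[n]    0    4    8   12   16   20   24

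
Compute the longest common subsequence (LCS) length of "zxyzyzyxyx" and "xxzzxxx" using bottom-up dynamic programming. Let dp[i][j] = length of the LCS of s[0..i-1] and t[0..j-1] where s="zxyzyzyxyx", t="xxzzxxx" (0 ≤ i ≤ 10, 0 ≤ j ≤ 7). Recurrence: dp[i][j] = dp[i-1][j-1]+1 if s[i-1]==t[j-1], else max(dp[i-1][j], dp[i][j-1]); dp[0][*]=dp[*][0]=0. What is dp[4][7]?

   ''  x  x  z  z  x  x  x
''  0  0  0  0  0  0  0  0
 z  0  0  0  1  1  1  1  1
 x  0  1  1  1  1  2  2  2
 y  0  1  1  1  1  2  2  2
 z  0  1  1  2  2  2  2  2
 y  0  1  1  2  2  2  2  2
 z  0  1  1  2  3  3  3  3
 y  0  1  1  2  3  3  3  3
 x  0  1  2  2  3  4  4  4
 y  0  1  2  2  3  4  4  4
 x  0  1  2  2  3  4  5  5

2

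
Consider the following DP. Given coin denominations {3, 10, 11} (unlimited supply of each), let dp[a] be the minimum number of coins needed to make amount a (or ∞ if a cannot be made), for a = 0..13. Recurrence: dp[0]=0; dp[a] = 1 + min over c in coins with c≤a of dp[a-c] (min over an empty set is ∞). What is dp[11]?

 a  0  1  2  3  4  5  6  7  8  9 10 11 12 13
dp  0  -  -  1  -  -  2  -  -  3  1  1  4  2
(- denotes ∞ / unreachable)

1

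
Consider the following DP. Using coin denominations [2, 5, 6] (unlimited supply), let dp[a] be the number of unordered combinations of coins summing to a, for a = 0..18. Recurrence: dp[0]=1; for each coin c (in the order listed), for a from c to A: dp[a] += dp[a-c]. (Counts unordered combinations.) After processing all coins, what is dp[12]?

4

after  coin     0     1     2     3     4     5     6     7     8     9    10    11    12    13    14    15    16    17    18
          2     1     0     1     0     1     0     1     0     1     0     1     0     1     0     1     0     1     0     1
          5     1     0     1     0     1     1     1     1     1     1     2     1     2     1     2     2     2     2     2
          6     1     0     1     0     1     1     2     1     2     1     3     2     4     2     4     3     5     4     6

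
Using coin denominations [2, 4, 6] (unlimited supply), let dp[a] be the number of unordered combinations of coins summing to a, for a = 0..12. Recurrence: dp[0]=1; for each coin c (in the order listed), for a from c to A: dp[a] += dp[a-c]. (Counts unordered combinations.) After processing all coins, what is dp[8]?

4

after  coin     0     1     2     3     4     5     6     7     8     9    10    11    12
          2     1     0     1     0     1     0     1     0     1     0     1     0     1
          4     1     0     1     0     2     0     2     0     3     0     3     0     4
          6     1     0     1     0     2     0     3     0     4     0     5     0     7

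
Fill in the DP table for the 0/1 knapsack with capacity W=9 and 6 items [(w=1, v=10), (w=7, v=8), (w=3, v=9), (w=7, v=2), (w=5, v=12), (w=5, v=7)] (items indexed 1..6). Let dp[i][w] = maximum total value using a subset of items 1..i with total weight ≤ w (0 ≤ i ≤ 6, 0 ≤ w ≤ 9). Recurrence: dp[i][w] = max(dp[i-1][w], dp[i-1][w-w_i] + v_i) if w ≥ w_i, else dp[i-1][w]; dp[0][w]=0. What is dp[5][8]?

i\w   0   1   2   3   4   5   6   7   8   9
  0   0   0   0   0   0   0   0   0   0   0
  1   0  10  10  10  10  10  10  10  10  10
  2   0  10  10  10  10  10  10  10  18  18
  3   0  10  10  10  19  19  19  19  19  19
  4   0  10  10  10  19  19  19  19  19  19
  5   0  10  10  10  19  19  22  22  22  31
  6   0  10  10  10  19  19  22  22  22  31

22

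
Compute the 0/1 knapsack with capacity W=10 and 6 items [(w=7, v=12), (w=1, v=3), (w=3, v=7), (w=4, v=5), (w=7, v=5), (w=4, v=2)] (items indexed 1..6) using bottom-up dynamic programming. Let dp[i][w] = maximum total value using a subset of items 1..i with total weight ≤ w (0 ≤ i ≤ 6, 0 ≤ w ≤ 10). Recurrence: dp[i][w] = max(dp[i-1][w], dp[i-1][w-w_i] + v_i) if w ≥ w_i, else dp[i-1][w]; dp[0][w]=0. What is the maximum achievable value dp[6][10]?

19

i\w   0   1   2   3   4   5   6   7   8   9  10
  0   0   0   0   0   0   0   0   0   0   0   0
  1   0   0   0   0   0   0   0  12  12  12  12
  2   0   3   3   3   3   3   3  12  15  15  15
  3   0   3   3   7  10  10  10  12  15  15  19
  4   0   3   3   7  10  10  10  12  15  15  19
  5   0   3   3   7  10  10  10  12  15  15  19
  6   0   3   3   7  10  10  10  12  15  15  19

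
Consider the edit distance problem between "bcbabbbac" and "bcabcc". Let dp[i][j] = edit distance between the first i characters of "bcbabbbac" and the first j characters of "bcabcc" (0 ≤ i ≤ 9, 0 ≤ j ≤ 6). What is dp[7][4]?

   ''  b  c  a  b  c  c
''  0  1  2  3  4  5  6
 b  1  0  1  2  3  4  5
 c  2  1  0  1  2  3  4
 b  3  2  1  1  1  2  3
 a  4  3  2  1  2  2  3
 b  5  4  3  2  1  2  3
 b  6  5  4  3  2  2  3
 b  7  6  5  4  3  3  3
 a  8  7  6  5  4  4  4
 c  9  8  7  6  5  4  4

3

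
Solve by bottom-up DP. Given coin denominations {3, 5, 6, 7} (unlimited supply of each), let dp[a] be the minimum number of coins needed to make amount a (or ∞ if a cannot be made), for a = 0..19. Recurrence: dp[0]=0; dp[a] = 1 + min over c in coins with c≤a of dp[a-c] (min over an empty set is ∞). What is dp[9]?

2

 a  0  1  2  3  4  5  6  7  8  9 10 11 12 13 14 15 16 17 18 19
dp  0  -  -  1  -  1  1  1  2  2  2  2  2  2  2  3  3  3  3  3
(- denotes ∞ / unreachable)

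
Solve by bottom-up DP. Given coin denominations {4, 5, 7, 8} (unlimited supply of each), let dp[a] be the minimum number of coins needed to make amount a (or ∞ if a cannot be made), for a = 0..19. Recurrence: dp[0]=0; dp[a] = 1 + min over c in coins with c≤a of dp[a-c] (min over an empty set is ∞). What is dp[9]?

 a  0  1  2  3  4  5  6  7  8  9 10 11 12 13 14 15 16 17 18 19
dp  0  -  -  -  1  1  -  1  1  2  2  2  2  2  2  2  2  3  3  3
(- denotes ∞ / unreachable)

2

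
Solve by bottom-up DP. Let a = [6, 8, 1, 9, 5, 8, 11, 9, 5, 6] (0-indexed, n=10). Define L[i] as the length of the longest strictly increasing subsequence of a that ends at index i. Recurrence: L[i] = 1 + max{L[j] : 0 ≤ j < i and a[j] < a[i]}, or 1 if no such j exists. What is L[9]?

   i    0    1    2    3    4    5    6    7    8    9
a[i]    6    8    1    9    5    8   11    9    5    6
L[i]    1    2    1    3    2    3    4    4    2    3

3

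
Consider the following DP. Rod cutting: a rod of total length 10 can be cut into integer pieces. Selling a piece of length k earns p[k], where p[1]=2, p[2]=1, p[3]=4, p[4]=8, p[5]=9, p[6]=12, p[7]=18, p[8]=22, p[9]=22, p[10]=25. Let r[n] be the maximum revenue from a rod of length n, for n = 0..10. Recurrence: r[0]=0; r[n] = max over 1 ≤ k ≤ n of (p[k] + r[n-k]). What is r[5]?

10

   n    0    1    2    3    4    5    6    7    8    9   10
r[n]    0    2    4    6    8   10   12   18   22   24   26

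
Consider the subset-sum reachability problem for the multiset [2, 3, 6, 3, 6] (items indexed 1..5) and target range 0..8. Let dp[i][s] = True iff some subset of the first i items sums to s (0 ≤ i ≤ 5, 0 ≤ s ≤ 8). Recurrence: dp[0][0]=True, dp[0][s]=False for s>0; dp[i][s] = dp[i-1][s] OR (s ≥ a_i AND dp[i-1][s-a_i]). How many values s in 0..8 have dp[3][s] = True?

6

i\s   0   1   2   3   4   5   6   7   8
  0   T   F   F   F   F   F   F   F   F
  1   T   F   T   F   F   F   F   F   F
  2   T   F   T   T   F   T   F   F   F
  3   T   F   T   T   F   T   T   F   T
  4   T   F   T   T   F   T   T   F   T
  5   T   F   T   T   F   T   T   F   T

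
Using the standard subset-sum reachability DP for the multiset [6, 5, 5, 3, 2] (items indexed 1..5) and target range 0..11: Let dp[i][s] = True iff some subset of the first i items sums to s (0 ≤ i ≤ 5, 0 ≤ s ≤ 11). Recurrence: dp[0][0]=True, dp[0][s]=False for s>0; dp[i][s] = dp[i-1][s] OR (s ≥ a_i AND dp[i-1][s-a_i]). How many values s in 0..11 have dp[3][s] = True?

5

i\s   0   1   2   3   4   5   6   7   8   9  10  11
  0   T   F   F   F   F   F   F   F   F   F   F   F
  1   T   F   F   F   F   F   T   F   F   F   F   F
  2   T   F   F   F   F   T   T   F   F   F   F   T
  3   T   F   F   F   F   T   T   F   F   F   T   T
  4   T   F   F   T   F   T   T   F   T   T   T   T
  5   T   F   T   T   F   T   T   T   T   T   T   T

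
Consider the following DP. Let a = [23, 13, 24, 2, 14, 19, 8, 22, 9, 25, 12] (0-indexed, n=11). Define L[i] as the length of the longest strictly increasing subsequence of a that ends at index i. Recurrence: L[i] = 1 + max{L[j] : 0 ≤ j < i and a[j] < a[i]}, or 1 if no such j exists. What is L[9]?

5

   i    0    1    2    3    4    5    6    7    8    9   10
a[i]   23   13   24    2   14   19    8   22    9   25   12
L[i]    1    1    2    1    2    3    2    4    3    5    4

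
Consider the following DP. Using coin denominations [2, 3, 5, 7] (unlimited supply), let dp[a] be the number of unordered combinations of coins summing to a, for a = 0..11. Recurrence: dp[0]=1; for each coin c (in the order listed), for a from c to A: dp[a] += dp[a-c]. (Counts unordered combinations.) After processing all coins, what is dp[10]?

5

after  coin     0     1     2     3     4     5     6     7     8     9    10    11
          2     1     0     1     0     1     0     1     0     1     0     1     0
          3     1     0     1     1     1     1     2     1     2     2     2     2
          5     1     0     1     1     1     2     2     2     3     3     4     4
          7     1     0     1     1     1     2     2     3     3     4     5     5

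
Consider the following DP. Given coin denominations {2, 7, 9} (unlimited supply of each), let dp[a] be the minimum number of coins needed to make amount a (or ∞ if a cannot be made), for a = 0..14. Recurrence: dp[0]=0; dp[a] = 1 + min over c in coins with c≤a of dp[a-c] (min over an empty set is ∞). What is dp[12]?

6

 a  0  1  2  3  4  5  6  7  8  9 10 11 12 13 14
dp  0  -  1  -  2  -  3  1  4  1  5  2  6  3  2
(- denotes ∞ / unreachable)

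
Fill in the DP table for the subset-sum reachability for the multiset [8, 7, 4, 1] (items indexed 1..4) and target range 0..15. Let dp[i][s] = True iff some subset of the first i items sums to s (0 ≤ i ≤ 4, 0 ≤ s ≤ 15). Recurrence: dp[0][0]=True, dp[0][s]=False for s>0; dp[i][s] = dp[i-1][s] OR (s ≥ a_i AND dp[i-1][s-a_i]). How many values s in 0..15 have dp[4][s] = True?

i\s   0   1   2   3   4   5   6   7   8   9  10  11  12  13  14  15
  0   T   F   F   F   F   F   F   F   F   F   F   F   F   F   F   F
  1   T   F   F   F   F   F   F   F   T   F   F   F   F   F   F   F
  2   T   F   F   F   F   F   F   T   T   F   F   F   F   F   F   T
  3   T   F   F   F   T   F   F   T   T   F   F   T   T   F   F   T
  4   T   T   F   F   T   T   F   T   T   T   F   T   T   T   F   T

11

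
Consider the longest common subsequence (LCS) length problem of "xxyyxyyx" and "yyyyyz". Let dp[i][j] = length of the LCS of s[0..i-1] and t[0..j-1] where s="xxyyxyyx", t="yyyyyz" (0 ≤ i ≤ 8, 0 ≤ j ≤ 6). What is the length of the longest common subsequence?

   ''  y  y  y  y  y  z
''  0  0  0  0  0  0  0
 x  0  0  0  0  0  0  0
 x  0  0  0  0  0  0  0
 y  0  1  1  1  1  1  1
 y  0  1  2  2  2  2  2
 x  0  1  2  2  2  2  2
 y  0  1  2  3  3  3  3
 y  0  1  2  3  4  4  4
 x  0  1  2  3  4  4  4

4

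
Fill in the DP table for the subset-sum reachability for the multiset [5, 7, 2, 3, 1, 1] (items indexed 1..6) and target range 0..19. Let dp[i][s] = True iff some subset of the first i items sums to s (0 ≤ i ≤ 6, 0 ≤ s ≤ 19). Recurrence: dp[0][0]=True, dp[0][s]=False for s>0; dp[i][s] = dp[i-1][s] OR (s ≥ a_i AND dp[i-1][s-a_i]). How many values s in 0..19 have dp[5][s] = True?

19

i\s   0   1   2   3   4   5   6   7   8   9  10  11  12  13  14  15  16  17  18  19
  0   T   F   F   F   F   F   F   F   F   F   F   F   F   F   F   F   F   F   F   F
  1   T   F   F   F   F   T   F   F   F   F   F   F   F   F   F   F   F   F   F   F
  2   T   F   F   F   F   T   F   T   F   F   F   F   T   F   F   F   F   F   F   F
  3   T   F   T   F   F   T   F   T   F   T   F   F   T   F   T   F   F   F   F   F
  4   T   F   T   T   F   T   F   T   T   T   T   F   T   F   T   T   F   T   F   F
  5   T   T   T   T   T   T   T   T   T   T   T   T   T   T   T   T   T   T   T   F
  6   T   T   T   T   T   T   T   T   T   T   T   T   T   T   T   T   T   T   T   T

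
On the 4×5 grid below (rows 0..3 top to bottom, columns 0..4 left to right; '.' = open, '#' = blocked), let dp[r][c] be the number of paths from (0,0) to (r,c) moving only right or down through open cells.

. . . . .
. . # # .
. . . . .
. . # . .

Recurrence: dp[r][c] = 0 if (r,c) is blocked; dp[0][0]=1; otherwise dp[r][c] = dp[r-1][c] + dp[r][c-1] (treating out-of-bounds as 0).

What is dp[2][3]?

3

r\c   0   1   2   3   4
  0   1   1   1   1   1
  1   1   2   0   0   1
  2   1   3   3   3   4
  3   1   4   0   3   7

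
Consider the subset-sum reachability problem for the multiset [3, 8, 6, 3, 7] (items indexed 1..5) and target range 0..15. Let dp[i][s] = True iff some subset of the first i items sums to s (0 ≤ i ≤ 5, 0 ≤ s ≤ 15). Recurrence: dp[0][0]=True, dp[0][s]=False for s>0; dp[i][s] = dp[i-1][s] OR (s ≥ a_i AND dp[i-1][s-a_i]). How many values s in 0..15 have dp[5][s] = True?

12

i\s   0   1   2   3   4   5   6   7   8   9  10  11  12  13  14  15
  0   T   F   F   F   F   F   F   F   F   F   F   F   F   F   F   F
  1   T   F   F   T   F   F   F   F   F   F   F   F   F   F   F   F
  2   T   F   F   T   F   F   F   F   T   F   F   T   F   F   F   F
  3   T   F   F   T   F   F   T   F   T   T   F   T   F   F   T   F
  4   T   F   F   T   F   F   T   F   T   T   F   T   T   F   T   F
  5   T   F   F   T   F   F   T   T   T   T   T   T   T   T   T   T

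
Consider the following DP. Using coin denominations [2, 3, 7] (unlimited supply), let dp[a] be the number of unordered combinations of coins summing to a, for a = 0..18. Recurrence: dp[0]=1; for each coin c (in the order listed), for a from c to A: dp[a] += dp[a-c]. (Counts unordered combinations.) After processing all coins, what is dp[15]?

5

after  coin     0     1     2     3     4     5     6     7     8     9    10    11    12    13    14    15    16    17    18
          2     1     0     1     0     1     0     1     0     1     0     1     0     1     0     1     0     1     0     1
          3     1     0     1     1     1     1     2     1     2     2     2     2     3     2     3     3     3     3     4
          7     1     0     1     1     1     1     2     2     2     3     3     3     4     4     5     5     6     6     7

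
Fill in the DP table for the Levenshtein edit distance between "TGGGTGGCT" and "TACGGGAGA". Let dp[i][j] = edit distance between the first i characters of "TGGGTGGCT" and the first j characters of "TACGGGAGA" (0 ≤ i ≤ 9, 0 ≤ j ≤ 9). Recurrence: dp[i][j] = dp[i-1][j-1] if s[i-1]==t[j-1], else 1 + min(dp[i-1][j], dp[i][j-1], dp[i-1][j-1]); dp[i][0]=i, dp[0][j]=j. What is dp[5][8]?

   ''  T  A  C  G  G  G  A  G  A
''  0  1  2  3  4  5  6  7  8  9
 T  1  0  1  2  3  4  5  6  7  8
 G  2  1  1  2  2  3  4  5  6  7
 G  3  2  2  2  2  2  3  4  5  6
 G  4  3  3  3  2  2  2  3  4  5
 T  5  4  4  4  3  3  3  3  4  5
 G  6  5  5  5  4  3  3  4  3  4
 G  7  6  6  6  5  4  3  4  4  4
 C  8  7  7  6  6  5  4  4  5  5
 T  9  8  8  7  7  6  5  5  5  6

4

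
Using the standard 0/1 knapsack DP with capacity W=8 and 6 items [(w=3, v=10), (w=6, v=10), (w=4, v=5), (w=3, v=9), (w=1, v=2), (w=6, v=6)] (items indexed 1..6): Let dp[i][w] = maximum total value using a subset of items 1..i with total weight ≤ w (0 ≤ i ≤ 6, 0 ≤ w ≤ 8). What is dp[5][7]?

21

i\w   0   1   2   3   4   5   6   7   8
  0   0   0   0   0   0   0   0   0   0
  1   0   0   0  10  10  10  10  10  10
  2   0   0   0  10  10  10  10  10  10
  3   0   0   0  10  10  10  10  15  15
  4   0   0   0  10  10  10  19  19  19
  5   0   2   2  10  12  12  19  21  21
  6   0   2   2  10  12  12  19  21  21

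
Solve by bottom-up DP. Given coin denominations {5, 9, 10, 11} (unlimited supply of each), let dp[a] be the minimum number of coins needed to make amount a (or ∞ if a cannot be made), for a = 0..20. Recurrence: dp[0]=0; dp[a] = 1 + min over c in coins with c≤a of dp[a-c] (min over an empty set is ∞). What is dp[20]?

 a  0  1  2  3  4  5  6  7  8  9 10 11 12 13 14 15 16 17 18 19 20
dp  0  -  -  -  -  1  -  -  -  1  1  1  -  -  2  2  2  -  2  2  2
(- denotes ∞ / unreachable)

2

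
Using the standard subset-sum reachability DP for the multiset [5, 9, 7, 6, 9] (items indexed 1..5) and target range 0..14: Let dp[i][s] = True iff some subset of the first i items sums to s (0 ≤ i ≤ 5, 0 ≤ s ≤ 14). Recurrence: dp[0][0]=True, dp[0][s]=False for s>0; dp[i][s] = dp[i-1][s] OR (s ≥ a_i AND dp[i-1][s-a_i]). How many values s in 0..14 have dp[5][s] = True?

9

i\s   0   1   2   3   4   5   6   7   8   9  10  11  12  13  14
  0   T   F   F   F   F   F   F   F   F   F   F   F   F   F   F
  1   T   F   F   F   F   T   F   F   F   F   F   F   F   F   F
  2   T   F   F   F   F   T   F   F   F   T   F   F   F   F   T
  3   T   F   F   F   F   T   F   T   F   T   F   F   T   F   T
  4   T   F   F   F   F   T   T   T   F   T   F   T   T   T   T
  5   T   F   F   F   F   T   T   T   F   T   F   T   T   T   T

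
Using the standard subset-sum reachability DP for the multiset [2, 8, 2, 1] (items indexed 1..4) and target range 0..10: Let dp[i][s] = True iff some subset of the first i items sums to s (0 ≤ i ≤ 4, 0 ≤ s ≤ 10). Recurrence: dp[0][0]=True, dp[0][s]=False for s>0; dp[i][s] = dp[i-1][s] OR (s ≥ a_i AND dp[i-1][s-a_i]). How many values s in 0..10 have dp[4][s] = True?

9

i\s   0   1   2   3   4   5   6   7   8   9  10
  0   T   F   F   F   F   F   F   F   F   F   F
  1   T   F   T   F   F   F   F   F   F   F   F
  2   T   F   T   F   F   F   F   F   T   F   T
  3   T   F   T   F   T   F   F   F   T   F   T
  4   T   T   T   T   T   T   F   F   T   T   T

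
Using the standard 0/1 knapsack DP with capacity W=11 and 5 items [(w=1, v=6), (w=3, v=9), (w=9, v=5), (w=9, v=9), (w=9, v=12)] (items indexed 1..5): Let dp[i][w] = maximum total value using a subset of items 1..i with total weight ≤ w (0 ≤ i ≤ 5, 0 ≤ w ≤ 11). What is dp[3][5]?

15

i\w   0   1   2   3   4   5   6   7   8   9  10  11
  0   0   0   0   0   0   0   0   0   0   0   0   0
  1   0   6   6   6   6   6   6   6   6   6   6   6
  2   0   6   6   9  15  15  15  15  15  15  15  15
  3   0   6   6   9  15  15  15  15  15  15  15  15
  4   0   6   6   9  15  15  15  15  15  15  15  15
  5   0   6   6   9  15  15  15  15  15  15  18  18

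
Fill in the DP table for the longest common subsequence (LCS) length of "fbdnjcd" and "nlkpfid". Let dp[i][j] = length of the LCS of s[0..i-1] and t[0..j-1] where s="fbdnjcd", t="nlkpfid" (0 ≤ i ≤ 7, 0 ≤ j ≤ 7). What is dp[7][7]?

2

   ''  n  l  k  p  f  i  d
''  0  0  0  0  0  0  0  0
 f  0  0  0  0  0  1  1  1
 b  0  0  0  0  0  1  1  1
 d  0  0  0  0  0  1  1  2
 n  0  1  1  1  1  1  1  2
 j  0  1  1  1  1  1  1  2
 c  0  1  1  1  1  1  1  2
 d  0  1  1  1  1  1  1  2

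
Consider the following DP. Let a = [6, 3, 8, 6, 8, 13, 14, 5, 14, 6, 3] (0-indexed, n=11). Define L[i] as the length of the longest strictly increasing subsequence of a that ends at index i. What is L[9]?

   i    0    1    2    3    4    5    6    7    8    9   10
a[i]    6    3    8    6    8   13   14    5   14    6    3
L[i]    1    1    2    2    3    4    5    2    5    3    1

3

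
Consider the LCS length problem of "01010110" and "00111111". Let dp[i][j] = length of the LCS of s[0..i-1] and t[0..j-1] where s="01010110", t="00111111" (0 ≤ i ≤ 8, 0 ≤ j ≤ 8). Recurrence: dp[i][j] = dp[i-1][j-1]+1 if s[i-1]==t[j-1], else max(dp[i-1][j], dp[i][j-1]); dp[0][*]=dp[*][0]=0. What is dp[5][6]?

   ''  0  0  1  1  1  1  1  1
''  0  0  0  0  0  0  0  0  0
 0  0  1  1  1  1  1  1  1  1
 1  0  1  1  2  2  2  2  2  2
 0  0  1  2  2  2  2  2  2  2
 1  0  1  2  3  3  3  3  3  3
 0  0  1  2  3  3  3  3  3  3
 1  0  1  2  3  4  4  4  4  4
 1  0  1  2  3  4  5  5  5  5
 0  0  1  2  3  4  5  5  5  5

3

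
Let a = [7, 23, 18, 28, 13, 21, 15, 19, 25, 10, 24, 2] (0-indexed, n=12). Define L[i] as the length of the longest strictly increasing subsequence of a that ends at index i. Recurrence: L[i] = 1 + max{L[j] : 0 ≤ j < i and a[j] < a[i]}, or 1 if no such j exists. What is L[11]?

1

   i    0    1    2    3    4    5    6    7    8    9   10   11
a[i]    7   23   18   28   13   21   15   19   25   10   24    2
L[i]    1    2    2    3    2    3    3    4    5    2    5    1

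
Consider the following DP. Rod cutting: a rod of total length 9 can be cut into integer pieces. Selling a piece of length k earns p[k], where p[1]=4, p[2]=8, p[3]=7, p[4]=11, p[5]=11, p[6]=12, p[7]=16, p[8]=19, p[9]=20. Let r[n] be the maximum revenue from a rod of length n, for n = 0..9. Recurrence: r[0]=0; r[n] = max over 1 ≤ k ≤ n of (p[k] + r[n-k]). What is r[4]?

   n    0    1    2    3    4    5    6    7    8    9
r[n]    0    4    8   12   16   20   24   28   32   36

16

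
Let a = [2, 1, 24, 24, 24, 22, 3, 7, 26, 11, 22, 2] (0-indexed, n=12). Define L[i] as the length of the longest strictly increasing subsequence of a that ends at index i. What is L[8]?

4

   i    0    1    2    3    4    5    6    7    8    9   10   11
a[i]    2    1   24   24   24   22    3    7   26   11   22    2
L[i]    1    1    2    2    2    2    2    3    4    4    5    2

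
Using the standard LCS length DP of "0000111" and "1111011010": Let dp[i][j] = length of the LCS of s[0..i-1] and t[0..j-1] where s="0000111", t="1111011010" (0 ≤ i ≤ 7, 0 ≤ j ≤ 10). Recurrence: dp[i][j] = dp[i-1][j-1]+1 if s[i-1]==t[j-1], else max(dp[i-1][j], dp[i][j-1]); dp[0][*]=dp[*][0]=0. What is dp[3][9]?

2

   ''  1  1  1  1  0  1  1  0  1  0
''  0  0  0  0  0  0  0  0  0  0  0
 0  0  0  0  0  0  1  1  1  1  1  1
 0  0  0  0  0  0  1  1  1  2  2  2
 0  0  0  0  0  0  1  1  1  2  2  3
 0  0  0  0  0  0  1  1  1  2  2  3
 1  0  1  1  1  1  1  2  2  2  3  3
 1  0  1  2  2  2  2  2  3  3  3  3
 1  0  1  2  3  3  3  3  3  3  4  4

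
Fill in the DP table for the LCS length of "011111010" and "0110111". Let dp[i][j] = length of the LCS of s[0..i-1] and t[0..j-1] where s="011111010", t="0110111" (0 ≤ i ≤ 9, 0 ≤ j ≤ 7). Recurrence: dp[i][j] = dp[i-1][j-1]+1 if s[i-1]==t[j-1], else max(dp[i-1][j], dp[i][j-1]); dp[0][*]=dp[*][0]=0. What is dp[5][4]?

   ''  0  1  1  0  1  1  1
''  0  0  0  0  0  0  0  0
 0  0  1  1  1  1  1  1  1
 1  0  1  2  2  2  2  2  2
 1  0  1  2  3  3  3  3  3
 1  0  1  2  3  3  4  4  4
 1  0  1  2  3  3  4  5  5
 1  0  1  2  3  3  4  5  6
 0  0  1  2  3  4  4  5  6
 1  0  1  2  3  4  5  5  6
 0  0  1  2  3  4  5  5  6

3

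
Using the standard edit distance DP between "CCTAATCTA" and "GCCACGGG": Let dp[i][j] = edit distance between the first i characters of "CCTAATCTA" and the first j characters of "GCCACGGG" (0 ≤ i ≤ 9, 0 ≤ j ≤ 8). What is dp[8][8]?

6

   ''  G  C  C  A  C  G  G  G
''  0  1  2  3  4  5  6  7  8
 C  1  1  1  2  3  4  5  6  7
 C  2  2  1  1  2  3  4  5  6
 T  3  3  2  2  2  3  4  5  6
 A  4  4  3  3  2  3  4  5  6
 A  5  5  4  4  3  3  4  5  6
 T  6  6  5  5  4  4  4  5  6
 C  7  7  6  5  5  4  5  5  6
 T  8  8  7  6  6  5  5  6  6
 A  9  9  8  7  6  6  6  6  7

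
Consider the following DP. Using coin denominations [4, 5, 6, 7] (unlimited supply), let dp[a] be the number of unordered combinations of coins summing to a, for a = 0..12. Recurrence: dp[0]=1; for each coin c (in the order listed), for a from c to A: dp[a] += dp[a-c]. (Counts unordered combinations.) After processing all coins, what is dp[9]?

after  coin     0     1     2     3     4     5     6     7     8     9    10    11    12
          4     1     0     0     0     1     0     0     0     1     0     0     0     1
          5     1     0     0     0     1     1     0     0     1     1     1     0     1
          6     1     0     0     0     1     1     1     0     1     1     2     1     2
          7     1     0     0     0     1     1     1     1     1     1     2     2     3

1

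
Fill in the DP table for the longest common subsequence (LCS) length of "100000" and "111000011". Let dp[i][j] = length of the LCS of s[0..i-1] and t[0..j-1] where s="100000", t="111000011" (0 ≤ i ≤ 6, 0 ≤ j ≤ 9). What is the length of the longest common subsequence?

   ''  1  1  1  0  0  0  0  1  1
''  0  0  0  0  0  0  0  0  0  0
 1  0  1  1  1  1  1  1  1  1  1
 0  0  1  1  1  2  2  2  2  2  2
 0  0  1  1  1  2  3  3  3  3  3
 0  0  1  1  1  2  3  4  4  4  4
 0  0  1  1  1  2  3  4  5  5  5
 0  0  1  1  1  2  3  4  5  5  5

5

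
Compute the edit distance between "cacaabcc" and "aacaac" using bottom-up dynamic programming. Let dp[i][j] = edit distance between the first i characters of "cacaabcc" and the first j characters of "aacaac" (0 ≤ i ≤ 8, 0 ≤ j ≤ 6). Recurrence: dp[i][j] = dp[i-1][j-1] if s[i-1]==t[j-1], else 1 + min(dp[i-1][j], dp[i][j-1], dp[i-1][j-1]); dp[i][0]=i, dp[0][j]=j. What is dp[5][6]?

   ''  a  a  c  a  a  c
''  0  1  2  3  4  5  6
 c  1  1  2  2  3  4  5
 a  2  1  1  2  2  3  4
 c  3  2  2  1  2  3  3
 a  4  3  2  2  1  2  3
 a  5  4  3  3  2  1  2
 b  6  5  4  4  3  2  2
 c  7  6  5  4  4  3  2
 c  8  7  6  5  5  4  3

2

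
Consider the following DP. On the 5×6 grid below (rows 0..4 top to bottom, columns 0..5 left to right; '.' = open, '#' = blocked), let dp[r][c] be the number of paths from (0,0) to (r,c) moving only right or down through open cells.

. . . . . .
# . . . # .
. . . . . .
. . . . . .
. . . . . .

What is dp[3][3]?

r\c   0   1   2   3   4   5
  0   1   1   1   1   1   1
  1   0   1   2   3   0   1
  2   0   1   3   6   6   7
  3   0   1   4  10  16  23
  4   0   1   5  15  31  54

10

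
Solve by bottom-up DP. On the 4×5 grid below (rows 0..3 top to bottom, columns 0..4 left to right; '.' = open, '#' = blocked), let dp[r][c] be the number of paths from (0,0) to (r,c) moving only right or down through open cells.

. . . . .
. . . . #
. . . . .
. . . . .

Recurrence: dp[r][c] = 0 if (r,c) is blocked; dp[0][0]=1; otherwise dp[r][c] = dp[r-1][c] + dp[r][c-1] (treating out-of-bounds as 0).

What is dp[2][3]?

10

r\c   0   1   2   3   4
  0   1   1   1   1   1
  1   1   2   3   4   0
  2   1   3   6  10  10
  3   1   4  10  20  30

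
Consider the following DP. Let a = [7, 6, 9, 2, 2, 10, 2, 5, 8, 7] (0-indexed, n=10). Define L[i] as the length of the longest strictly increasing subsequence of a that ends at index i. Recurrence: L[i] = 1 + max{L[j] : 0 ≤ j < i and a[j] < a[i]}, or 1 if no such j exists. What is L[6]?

1

   i    0    1    2    3    4    5    6    7    8    9
a[i]    7    6    9    2    2   10    2    5    8    7
L[i]    1    1    2    1    1    3    1    2    3    3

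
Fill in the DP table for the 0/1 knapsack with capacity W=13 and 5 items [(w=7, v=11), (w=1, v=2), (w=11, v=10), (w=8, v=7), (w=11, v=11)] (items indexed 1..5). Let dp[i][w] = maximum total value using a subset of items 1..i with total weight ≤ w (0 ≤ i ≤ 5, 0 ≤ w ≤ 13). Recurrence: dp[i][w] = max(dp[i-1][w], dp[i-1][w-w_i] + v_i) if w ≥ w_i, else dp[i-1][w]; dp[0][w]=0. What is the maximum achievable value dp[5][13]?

13

i\w   0   1   2   3   4   5   6   7   8   9  10  11  12  13
  0   0   0   0   0   0   0   0   0   0   0   0   0   0   0
  1   0   0   0   0   0   0   0  11  11  11  11  11  11  11
  2   0   2   2   2   2   2   2  11  13  13  13  13  13  13
  3   0   2   2   2   2   2   2  11  13  13  13  13  13  13
  4   0   2   2   2   2   2   2  11  13  13  13  13  13  13
  5   0   2   2   2   2   2   2  11  13  13  13  13  13  13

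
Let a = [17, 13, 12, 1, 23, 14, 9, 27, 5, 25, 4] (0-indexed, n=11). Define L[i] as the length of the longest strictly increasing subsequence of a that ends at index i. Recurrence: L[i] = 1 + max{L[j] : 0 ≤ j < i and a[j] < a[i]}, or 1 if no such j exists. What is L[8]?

2

   i    0    1    2    3    4    5    6    7    8    9   10
a[i]   17   13   12    1   23   14    9   27    5   25    4
L[i]    1    1    1    1    2    2    2    3    2    3    2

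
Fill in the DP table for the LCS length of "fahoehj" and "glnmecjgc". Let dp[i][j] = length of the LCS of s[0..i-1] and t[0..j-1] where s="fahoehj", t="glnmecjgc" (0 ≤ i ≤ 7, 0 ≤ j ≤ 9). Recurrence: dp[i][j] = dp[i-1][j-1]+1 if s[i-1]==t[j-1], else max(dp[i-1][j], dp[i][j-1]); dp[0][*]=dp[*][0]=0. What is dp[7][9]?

   ''  g  l  n  m  e  c  j  g  c
''  0  0  0  0  0  0  0  0  0  0
 f  0  0  0  0  0  0  0  0  0  0
 a  0  0  0  0  0  0  0  0  0  0
 h  0  0  0  0  0  0  0  0  0  0
 o  0  0  0  0  0  0  0  0  0  0
 e  0  0  0  0  0  1  1  1  1  1
 h  0  0  0  0  0  1  1  1  1  1
 j  0  0  0  0  0  1  1  2  2  2

2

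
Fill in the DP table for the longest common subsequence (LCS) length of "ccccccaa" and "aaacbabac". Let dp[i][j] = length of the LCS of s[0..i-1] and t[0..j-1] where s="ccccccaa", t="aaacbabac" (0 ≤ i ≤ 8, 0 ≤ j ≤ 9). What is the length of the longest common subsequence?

3

   ''  a  a  a  c  b  a  b  a  c
''  0  0  0  0  0  0  0  0  0  0
 c  0  0  0  0  1  1  1  1  1  1
 c  0  0  0  0  1  1  1  1  1  2
 c  0  0  0  0  1  1  1  1  1  2
 c  0  0  0  0  1  1  1  1  1  2
 c  0  0  0  0  1  1  1  1  1  2
 c  0  0  0  0  1  1  1  1  1  2
 a  0  1  1  1  1  1  2  2  2  2
 a  0  1  2  2  2  2  2  2  3  3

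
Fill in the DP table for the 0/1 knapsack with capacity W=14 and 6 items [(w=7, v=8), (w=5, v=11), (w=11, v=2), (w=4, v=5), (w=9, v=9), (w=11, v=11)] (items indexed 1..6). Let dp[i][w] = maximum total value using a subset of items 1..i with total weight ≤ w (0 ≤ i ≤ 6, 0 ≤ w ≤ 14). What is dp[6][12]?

19

i\w   0   1   2   3   4   5   6   7   8   9  10  11  12  13  14
  0   0   0   0   0   0   0   0   0   0   0   0   0   0   0   0
  1   0   0   0   0   0   0   0   8   8   8   8   8   8   8   8
  2   0   0   0   0   0  11  11  11  11  11  11  11  19  19  19
  3   0   0   0   0   0  11  11  11  11  11  11  11  19  19  19
  4   0   0   0   0   5  11  11  11  11  16  16  16  19  19  19
  5   0   0   0   0   5  11  11  11  11  16  16  16  19  19  20
  6   0   0   0   0   5  11  11  11  11  16  16  16  19  19  20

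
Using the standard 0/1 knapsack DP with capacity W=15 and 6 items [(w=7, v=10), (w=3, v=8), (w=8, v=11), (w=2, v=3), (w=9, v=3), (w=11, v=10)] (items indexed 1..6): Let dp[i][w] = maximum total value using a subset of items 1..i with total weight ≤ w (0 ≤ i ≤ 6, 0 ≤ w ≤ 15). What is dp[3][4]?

i\w   0   1   2   3   4   5   6   7   8   9  10  11  12  13  14  15
  0   0   0   0   0   0   0   0   0   0   0   0   0   0   0   0   0
  1   0   0   0   0   0   0   0  10  10  10  10  10  10  10  10  10
  2   0   0   0   8   8   8   8  10  10  10  18  18  18  18  18  18
  3   0   0   0   8   8   8   8  10  11  11  18  19  19  19  19  21
  4   0   0   3   8   8  11  11  11  11  13  18  19  21  22  22  22
  5   0   0   3   8   8  11  11  11  11  13  18  19  21  22  22  22
  6   0   0   3   8   8  11  11  11  11  13  18  19  21  22  22  22

8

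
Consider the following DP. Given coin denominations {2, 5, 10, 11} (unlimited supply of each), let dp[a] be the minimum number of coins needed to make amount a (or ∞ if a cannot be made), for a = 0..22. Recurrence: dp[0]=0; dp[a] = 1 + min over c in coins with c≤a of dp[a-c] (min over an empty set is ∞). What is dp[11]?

 a  0  1  2  3  4  5  6  7  8  9 10 11 12 13 14 15 16 17 18 19 20 21 22
dp  0  -  1  -  2  1  3  2  4  3  1  1  2  2  3  2  2  3  3  4  2  2  2
(- denotes ∞ / unreachable)

1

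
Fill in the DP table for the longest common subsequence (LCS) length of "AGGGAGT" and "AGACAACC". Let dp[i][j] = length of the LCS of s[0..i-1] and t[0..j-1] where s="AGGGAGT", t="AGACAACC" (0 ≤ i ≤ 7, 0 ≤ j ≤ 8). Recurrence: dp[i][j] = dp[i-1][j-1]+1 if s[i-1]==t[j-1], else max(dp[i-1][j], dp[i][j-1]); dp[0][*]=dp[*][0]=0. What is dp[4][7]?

2

   ''  A  G  A  C  A  A  C  C
''  0  0  0  0  0  0  0  0  0
 A  0  1  1  1  1  1  1  1  1
 G  0  1  2  2  2  2  2  2  2
 G  0  1  2  2  2  2  2  2  2
 G  0  1  2  2  2  2  2  2  2
 A  0  1  2  3  3  3  3  3  3
 G  0  1  2  3  3  3  3  3  3
 T  0  1  2  3  3  3  3  3  3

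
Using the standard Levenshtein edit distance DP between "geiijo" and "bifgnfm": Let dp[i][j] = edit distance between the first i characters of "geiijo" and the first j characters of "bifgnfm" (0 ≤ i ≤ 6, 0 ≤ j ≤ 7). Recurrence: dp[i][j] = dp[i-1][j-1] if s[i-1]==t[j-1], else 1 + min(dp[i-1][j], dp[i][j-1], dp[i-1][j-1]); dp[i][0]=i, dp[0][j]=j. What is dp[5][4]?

4

   ''  b  i  f  g  n  f  m
''  0  1  2  3  4  5  6  7
 g  1  1  2  3  3  4  5  6
 e  2  2  2  3  4  4  5  6
 i  3  3  2  3  4  5  5  6
 i  4  4  3  3  4  5  6  6
 j  5  5  4  4  4  5  6  7
 o  6  6  5  5  5  5  6  7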